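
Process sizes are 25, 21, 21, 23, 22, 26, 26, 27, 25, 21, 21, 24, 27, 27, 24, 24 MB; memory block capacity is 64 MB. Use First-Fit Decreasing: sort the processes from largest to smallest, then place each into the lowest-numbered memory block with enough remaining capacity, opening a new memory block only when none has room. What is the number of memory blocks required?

8 memory blocks

Sorted descending: 27, 27, 27, 26, 26, 25, 25, 24, 24, 24, 23, 22, 21, 21, 21, 21.
memory block 1: place 27 MB, 37 MB left
memory block 1: place 27 MB, 10 MB left
memory block 2: place 27 MB, 37 MB left
memory block 2: place 26 MB, 11 MB left
memory block 3: place 26 MB, 38 MB left
memory block 3: place 25 MB, 13 MB left
memory block 4: place 25 MB, 39 MB left
memory block 4: place 24 MB, 15 MB left
memory block 5: place 24 MB, 40 MB left
memory block 5: place 24 MB, 16 MB left
memory block 6: place 23 MB, 41 MB left
memory block 6: place 22 MB, 19 MB left
memory block 7: place 21 MB, 43 MB left
memory block 7: place 21 MB, 22 MB left
memory block 7: place 21 MB, 1 MB left
memory block 8: place 21 MB, 43 MB left
Final memory blocks: [27,27] [27,26] [26,25] [25,24] [24,24] [23,22] [21,21,21] [21].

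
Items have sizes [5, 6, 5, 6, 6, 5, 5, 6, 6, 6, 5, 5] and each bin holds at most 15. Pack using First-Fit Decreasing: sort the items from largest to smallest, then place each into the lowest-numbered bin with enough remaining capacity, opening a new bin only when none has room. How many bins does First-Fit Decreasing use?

5

Sorted descending: 6, 6, 6, 6, 6, 6, 5, 5, 5, 5, 5, 5.
bin 1: place 6, 9 left
bin 1: place 6, 3 left
bin 2: place 6, 9 left
bin 2: place 6, 3 left
bin 3: place 6, 9 left
bin 3: place 6, 3 left
bin 4: place 5, 10 left
bin 4: place 5, 5 left
bin 4: place 5, 0 left
bin 5: place 5, 10 left
bin 5: place 5, 5 left
bin 5: place 5, 0 left
Final bins: [6,6] [6,6] [6,6] [5,5,5] [5,5,5].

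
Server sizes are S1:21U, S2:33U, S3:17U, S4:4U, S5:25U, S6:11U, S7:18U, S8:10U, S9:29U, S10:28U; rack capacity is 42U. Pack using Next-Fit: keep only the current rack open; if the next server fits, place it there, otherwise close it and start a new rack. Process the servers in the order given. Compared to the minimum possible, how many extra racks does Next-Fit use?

2

Next-Fit: [21] [33] [17,4] [25,11] [18,10] [29] [28] → 7 racks.
Total size 196U; any packing needs at least ⌈196/42⌉ = 5 racks.
An optimal packing achieves that bound: [33,4] [29,11] [28,10] [25,17] [21,18] → 5 racks.
Excess: 7 − 5 = 2.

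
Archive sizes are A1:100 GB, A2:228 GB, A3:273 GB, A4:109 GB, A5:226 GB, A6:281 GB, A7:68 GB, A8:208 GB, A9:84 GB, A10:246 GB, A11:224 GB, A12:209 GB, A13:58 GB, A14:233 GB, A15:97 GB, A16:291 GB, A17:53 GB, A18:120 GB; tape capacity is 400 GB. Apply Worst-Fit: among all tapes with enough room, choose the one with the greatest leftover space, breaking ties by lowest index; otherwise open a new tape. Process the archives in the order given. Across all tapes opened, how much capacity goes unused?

A1 (100 GB) → tape 1 (remaining 300 GB)
A2 (228 GB) → tape 1 (remaining 72 GB)
A3 (273 GB) → tape 2 (remaining 127 GB)
A4 (109 GB) → tape 2 (remaining 18 GB)
A5 (226 GB) → tape 3 (remaining 174 GB)
A6 (281 GB) → tape 4 (remaining 119 GB)
A7 (68 GB) → tape 3 (remaining 106 GB)
A8 (208 GB) → tape 5 (remaining 192 GB)
A9 (84 GB) → tape 5 (remaining 108 GB)
A10 (246 GB) → tape 6 (remaining 154 GB)
A11 (224 GB) → tape 7 (remaining 176 GB)
A12 (209 GB) → tape 8 (remaining 191 GB)
A13 (58 GB) → tape 8 (remaining 133 GB)
A14 (233 GB) → tape 9 (remaining 167 GB)
A15 (97 GB) → tape 7 (remaining 79 GB)
A16 (291 GB) → tape 10 (remaining 109 GB)
A17 (53 GB) → tape 9 (remaining 114 GB)
A18 (120 GB) → tape 6 (remaining 34 GB)
10 tapes × 400 GB = 4000 GB; used 3108 GB; unused 892 GB.

892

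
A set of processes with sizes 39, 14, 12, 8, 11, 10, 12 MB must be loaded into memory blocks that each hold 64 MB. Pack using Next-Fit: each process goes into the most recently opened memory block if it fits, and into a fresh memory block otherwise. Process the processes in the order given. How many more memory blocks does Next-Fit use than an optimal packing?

0

Next-Fit: [39,14] [12,8,11,10,12] → 2 memory blocks.
Total size 106 MB; any packing needs at least ⌈106/64⌉ = 2 memory blocks.
So 2 is already optimal.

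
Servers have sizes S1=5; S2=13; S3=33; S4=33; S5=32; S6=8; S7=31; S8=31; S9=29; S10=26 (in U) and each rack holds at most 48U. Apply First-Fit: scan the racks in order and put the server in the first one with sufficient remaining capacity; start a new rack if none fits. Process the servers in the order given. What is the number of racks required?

8 racks

Put S1 (5U) in rack 1; 43U remain.
Put S2 (13U) in rack 1; 30U remain.
Put S3 (33U) in rack 2; 15U remain.
Put S4 (33U) in rack 3; 15U remain.
Put S5 (32U) in rack 4; 16U remain.
Put S6 (8U) in rack 1; 22U remain.
Put S7 (31U) in rack 5; 17U remain.
Put S8 (31U) in rack 6; 17U remain.
Put S9 (29U) in rack 7; 19U remain.
Put S10 (26U) in rack 8; 22U remain.
Final racks: [5,13,8] [33] [33] [32] [31] [31] [29] [26].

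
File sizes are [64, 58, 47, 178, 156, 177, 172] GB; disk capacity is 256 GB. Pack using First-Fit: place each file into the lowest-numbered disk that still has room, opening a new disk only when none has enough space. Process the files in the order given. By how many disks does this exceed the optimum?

1

First-Fit: [64,58,47] [178] [156] [177] [172] → 5 disks.
Total size 852 GB; any packing needs at least ⌈852/256⌉ = 4 disks.
An optimal packing achieves that bound: [178,64] [177,58] [172,47] [156] → 4 disks.
Excess: 5 − 4 = 1.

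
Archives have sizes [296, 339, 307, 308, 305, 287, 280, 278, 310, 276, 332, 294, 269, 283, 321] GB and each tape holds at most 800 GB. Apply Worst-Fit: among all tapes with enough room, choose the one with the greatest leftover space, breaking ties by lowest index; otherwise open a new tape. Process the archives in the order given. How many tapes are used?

Put 296 GB in tape 1; 504 GB remain.
Put 339 GB in tape 1; 165 GB remain.
Put 307 GB in tape 2; 493 GB remain.
Put 308 GB in tape 2; 185 GB remain.
Put 305 GB in tape 3; 495 GB remain.
Put 287 GB in tape 3; 208 GB remain.
Put 280 GB in tape 4; 520 GB remain.
Put 278 GB in tape 4; 242 GB remain.
Put 310 GB in tape 5; 490 GB remain.
Put 276 GB in tape 5; 214 GB remain.
Put 332 GB in tape 6; 468 GB remain.
Put 294 GB in tape 6; 174 GB remain.
Put 269 GB in tape 7; 531 GB remain.
Put 283 GB in tape 7; 248 GB remain.
Put 321 GB in tape 8; 479 GB remain.

8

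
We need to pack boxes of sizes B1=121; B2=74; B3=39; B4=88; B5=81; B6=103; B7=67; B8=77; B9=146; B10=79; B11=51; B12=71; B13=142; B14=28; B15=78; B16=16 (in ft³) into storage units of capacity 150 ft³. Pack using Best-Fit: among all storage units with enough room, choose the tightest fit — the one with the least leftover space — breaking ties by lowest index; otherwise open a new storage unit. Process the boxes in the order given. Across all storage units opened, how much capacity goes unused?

239

B1 (121 ft³) → storage unit 1 (remaining 29 ft³)
B2 (74 ft³) → storage unit 2 (remaining 76 ft³)
B3 (39 ft³) → storage unit 2 (remaining 37 ft³)
B4 (88 ft³) → storage unit 3 (remaining 62 ft³)
B5 (81 ft³) → storage unit 4 (remaining 69 ft³)
B6 (103 ft³) → storage unit 5 (remaining 47 ft³)
B7 (67 ft³) → storage unit 4 (remaining 2 ft³)
B8 (77 ft³) → storage unit 6 (remaining 73 ft³)
B9 (146 ft³) → storage unit 7 (remaining 4 ft³)
B10 (79 ft³) → storage unit 8 (remaining 71 ft³)
B11 (51 ft³) → storage unit 3 (remaining 11 ft³)
B12 (71 ft³) → storage unit 8 (remaining 0 ft³)
B13 (142 ft³) → storage unit 9 (remaining 8 ft³)
B14 (28 ft³) → storage unit 1 (remaining 1 ft³)
B15 (78 ft³) → storage unit 10 (remaining 72 ft³)
B16 (16 ft³) → storage unit 2 (remaining 21 ft³)
10 storage units × 150 ft³ = 1500 ft³; used 1261 ft³; unused 239 ft³.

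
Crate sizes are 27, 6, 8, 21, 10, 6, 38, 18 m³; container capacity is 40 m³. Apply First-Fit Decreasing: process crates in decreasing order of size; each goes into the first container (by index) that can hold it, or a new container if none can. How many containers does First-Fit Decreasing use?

Sorted descending: 38, 27, 21, 18, 10, 8, 6, 6.
Put 38 m³ in container 1; 2 m³ remain.
Put 27 m³ in container 2; 13 m³ remain.
Put 21 m³ in container 3; 19 m³ remain.
Put 18 m³ in container 3; 1 m³ remain.
Put 10 m³ in container 2; 3 m³ remain.
Put 8 m³ in container 4; 32 m³ remain.
Put 6 m³ in container 4; 26 m³ remain.
Put 6 m³ in container 4; 20 m³ remain.

4 containers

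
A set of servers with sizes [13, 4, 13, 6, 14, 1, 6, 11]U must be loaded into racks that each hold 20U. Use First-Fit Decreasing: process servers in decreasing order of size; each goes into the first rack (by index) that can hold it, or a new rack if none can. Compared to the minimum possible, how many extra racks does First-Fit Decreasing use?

First-Fit Decreasing: [14,6] [13,6,1] [13,4] [11] → 4 racks.
Total size 68U; any packing needs at least ⌈68/20⌉ = 4 racks.
So 4 is already optimal.

0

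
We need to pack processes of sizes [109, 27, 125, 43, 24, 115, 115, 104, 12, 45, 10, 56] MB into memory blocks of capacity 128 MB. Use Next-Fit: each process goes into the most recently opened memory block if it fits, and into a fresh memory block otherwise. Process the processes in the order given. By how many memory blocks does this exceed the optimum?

1

Next-Fit: [109] [27] [125] [43,24] [115] [115] [104,12] [45,10,56] → 8 memory blocks.
Total size 785 MB; any packing needs at least ⌈785/128⌉ = 7 memory blocks.
An optimal packing achieves that bound: [125] [115,12] [115,10] [109] [104,24] [56,45,27] [43] → 7 memory blocks.
Excess: 8 − 7 = 1.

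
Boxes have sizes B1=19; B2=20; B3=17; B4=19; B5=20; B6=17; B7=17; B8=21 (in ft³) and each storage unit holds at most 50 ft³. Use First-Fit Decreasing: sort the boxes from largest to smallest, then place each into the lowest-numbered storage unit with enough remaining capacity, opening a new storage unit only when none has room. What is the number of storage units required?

Sorted descending: 21, 20, 20, 19, 19, 17, 17, 17.
storage unit 1: place 21 ft³, 29 ft³ left
storage unit 1: place 20 ft³, 9 ft³ left
storage unit 2: place 20 ft³, 30 ft³ left
storage unit 2: place 19 ft³, 11 ft³ left
storage unit 3: place 19 ft³, 31 ft³ left
storage unit 3: place 17 ft³, 14 ft³ left
storage unit 4: place 17 ft³, 33 ft³ left
storage unit 4: place 17 ft³, 16 ft³ left
Final storage units: [21,20] [20,19] [19,17] [17,17].

4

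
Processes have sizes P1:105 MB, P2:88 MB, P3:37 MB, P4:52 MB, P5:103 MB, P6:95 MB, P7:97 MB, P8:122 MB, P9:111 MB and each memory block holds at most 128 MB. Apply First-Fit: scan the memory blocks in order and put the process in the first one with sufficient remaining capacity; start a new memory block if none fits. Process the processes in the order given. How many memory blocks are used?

P1 (105 MB) → memory block 1 (remaining 23 MB)
P2 (88 MB) → memory block 2 (remaining 40 MB)
P3 (37 MB) → memory block 2 (remaining 3 MB)
P4 (52 MB) → memory block 3 (remaining 76 MB)
P5 (103 MB) → memory block 4 (remaining 25 MB)
P6 (95 MB) → memory block 5 (remaining 33 MB)
P7 (97 MB) → memory block 6 (remaining 31 MB)
P8 (122 MB) → memory block 7 (remaining 6 MB)
P9 (111 MB) → memory block 8 (remaining 17 MB)
Final memory blocks: [105] [88,37] [52] [103] [95] [97] [122] [111].

8 memory blocks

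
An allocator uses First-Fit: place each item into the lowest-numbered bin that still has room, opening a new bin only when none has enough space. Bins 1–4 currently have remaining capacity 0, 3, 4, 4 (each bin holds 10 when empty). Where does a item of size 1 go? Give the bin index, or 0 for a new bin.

2

Bins with room: bin 2 (3), bin 3 (4), bin 4 (4).
The first with room is bin 2.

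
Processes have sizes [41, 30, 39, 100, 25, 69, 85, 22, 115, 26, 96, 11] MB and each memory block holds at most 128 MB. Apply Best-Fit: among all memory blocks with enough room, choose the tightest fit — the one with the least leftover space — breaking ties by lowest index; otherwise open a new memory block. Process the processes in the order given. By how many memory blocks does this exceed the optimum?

Best-Fit: [41,30,39] [100,25] [69,26] [85,22] [115,11] [96] → 6 memory blocks.
Total size 659 MB; any packing needs at least ⌈659/128⌉ = 6 memory blocks.
So 6 is already optimal.

0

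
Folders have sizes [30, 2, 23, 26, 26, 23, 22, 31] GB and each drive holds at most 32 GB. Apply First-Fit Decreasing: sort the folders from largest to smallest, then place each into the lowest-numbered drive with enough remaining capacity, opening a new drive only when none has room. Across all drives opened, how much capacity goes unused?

Sorted descending: 31, 30, 26, 26, 23, 23, 22, 2.
31 GB → drive 1 (remaining 1 GB)
30 GB → drive 2 (remaining 2 GB)
26 GB → drive 3 (remaining 6 GB)
26 GB → drive 4 (remaining 6 GB)
23 GB → drive 5 (remaining 9 GB)
23 GB → drive 6 (remaining 9 GB)
22 GB → drive 7 (remaining 10 GB)
2 GB → drive 2 (remaining 0 GB)
7 drives × 32 GB = 224 GB; used 183 GB; unused 41 GB.

41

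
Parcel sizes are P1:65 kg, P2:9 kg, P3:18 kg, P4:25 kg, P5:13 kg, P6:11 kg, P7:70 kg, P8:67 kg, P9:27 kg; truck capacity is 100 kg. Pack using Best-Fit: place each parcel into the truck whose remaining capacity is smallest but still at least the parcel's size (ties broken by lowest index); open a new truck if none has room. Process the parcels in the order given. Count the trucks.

P1 (65 kg) → truck 1 (remaining 35 kg)
P2 (9 kg) → truck 1 (remaining 26 kg)
P3 (18 kg) → truck 1 (remaining 8 kg)
P4 (25 kg) → truck 2 (remaining 75 kg)
P5 (13 kg) → truck 2 (remaining 62 kg)
P6 (11 kg) → truck 2 (remaining 51 kg)
P7 (70 kg) → truck 3 (remaining 30 kg)
P8 (67 kg) → truck 4 (remaining 33 kg)
P9 (27 kg) → truck 3 (remaining 3 kg)
Final trucks: [65,9,18] [25,13,11] [70,27] [67].

4 trucks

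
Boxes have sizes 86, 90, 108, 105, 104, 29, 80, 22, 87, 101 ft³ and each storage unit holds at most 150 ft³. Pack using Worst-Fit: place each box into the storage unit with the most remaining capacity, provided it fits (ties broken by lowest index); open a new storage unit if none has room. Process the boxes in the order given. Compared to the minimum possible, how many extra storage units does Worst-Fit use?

Worst-Fit: [86,29] [90] [108] [105] [104] [80,22] [87] [101] → 8 storage units.
8 boxes exceed 75 ft³ (half the capacity), and no two of those can share a storage unit, so at least 8 storage units are needed.
So 8 is already optimal.

0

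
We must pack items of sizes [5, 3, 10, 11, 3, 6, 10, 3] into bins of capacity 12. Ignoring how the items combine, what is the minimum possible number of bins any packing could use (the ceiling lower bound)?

Total size = 5 + 3 + 10 + 11 + 3 + 6 + 10 + 3 = 51.
⌈51 / 12⌉ = 5.

5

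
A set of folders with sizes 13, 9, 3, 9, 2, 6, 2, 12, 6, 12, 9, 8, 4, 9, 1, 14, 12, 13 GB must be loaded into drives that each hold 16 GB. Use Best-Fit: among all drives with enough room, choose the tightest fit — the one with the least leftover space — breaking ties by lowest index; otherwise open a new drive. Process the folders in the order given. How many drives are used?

11 drives

Put 13 GB in drive 1; 3 GB remain.
Put 9 GB in drive 2; 7 GB remain.
Put 3 GB in drive 1; 0 GB remain.
Put 9 GB in drive 3; 7 GB remain.
Put 2 GB in drive 2; 5 GB remain.
Put 6 GB in drive 3; 1 GB remain.
Put 2 GB in drive 2; 3 GB remain.
Put 12 GB in drive 4; 4 GB remain.
Put 6 GB in drive 5; 10 GB remain.
Put 12 GB in drive 6; 4 GB remain.
Put 9 GB in drive 5; 1 GB remain.
Put 8 GB in drive 7; 8 GB remain.
Put 4 GB in drive 4; 0 GB remain.
Put 9 GB in drive 8; 7 GB remain.
Put 1 GB in drive 3; 0 GB remain.
Put 14 GB in drive 9; 2 GB remain.
Put 12 GB in drive 10; 4 GB remain.
Put 13 GB in drive 11; 3 GB remain.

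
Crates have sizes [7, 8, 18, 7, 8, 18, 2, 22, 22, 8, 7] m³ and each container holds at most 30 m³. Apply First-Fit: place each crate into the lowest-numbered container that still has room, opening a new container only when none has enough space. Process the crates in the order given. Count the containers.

Put 7 m³ in container 1; 23 m³ remain.
Put 8 m³ in container 1; 15 m³ remain.
Put 18 m³ in container 2; 12 m³ remain.
Put 7 m³ in container 1; 8 m³ remain.
Put 8 m³ in container 1; 0 m³ remain.
Put 18 m³ in container 3; 12 m³ remain.
Put 2 m³ in container 2; 10 m³ remain.
Put 22 m³ in container 4; 8 m³ remain.
Put 22 m³ in container 5; 8 m³ remain.
Put 8 m³ in container 2; 2 m³ remain.
Put 7 m³ in container 3; 5 m³ remain.

5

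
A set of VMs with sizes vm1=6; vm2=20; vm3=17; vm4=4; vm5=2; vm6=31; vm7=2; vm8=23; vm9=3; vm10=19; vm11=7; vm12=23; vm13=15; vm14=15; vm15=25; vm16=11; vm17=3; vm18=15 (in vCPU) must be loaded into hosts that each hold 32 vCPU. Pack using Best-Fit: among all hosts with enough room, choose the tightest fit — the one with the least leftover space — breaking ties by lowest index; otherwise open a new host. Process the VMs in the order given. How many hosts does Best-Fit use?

9 hosts

Put vm1 (6 vCPU) in host 1; 26 vCPU remain.
Put vm2 (20 vCPU) in host 1; 6 vCPU remain.
Put vm3 (17 vCPU) in host 2; 15 vCPU remain.
Put vm4 (4 vCPU) in host 1; 2 vCPU remain.
Put vm5 (2 vCPU) in host 1; 0 vCPU remain.
Put vm6 (31 vCPU) in host 3; 1 vCPU remain.
Put vm7 (2 vCPU) in host 2; 13 vCPU remain.
Put vm8 (23 vCPU) in host 4; 9 vCPU remain.
Put vm9 (3 vCPU) in host 4; 6 vCPU remain.
Put vm10 (19 vCPU) in host 5; 13 vCPU remain.
Put vm11 (7 vCPU) in host 2; 6 vCPU remain.
Put vm12 (23 vCPU) in host 6; 9 vCPU remain.
Put vm13 (15 vCPU) in host 7; 17 vCPU remain.
Put vm14 (15 vCPU) in host 7; 2 vCPU remain.
Put vm15 (25 vCPU) in host 8; 7 vCPU remain.
Put vm16 (11 vCPU) in host 5; 2 vCPU remain.
Put vm17 (3 vCPU) in host 2; 3 vCPU remain.
Put vm18 (15 vCPU) in host 9; 17 vCPU remain.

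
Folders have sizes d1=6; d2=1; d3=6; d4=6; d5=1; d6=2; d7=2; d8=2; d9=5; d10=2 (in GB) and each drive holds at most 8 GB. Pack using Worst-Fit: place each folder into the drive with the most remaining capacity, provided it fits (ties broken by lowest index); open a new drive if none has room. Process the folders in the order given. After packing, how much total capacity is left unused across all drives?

Put d1 (6 GB) in drive 1; 2 GB remain.
Put d2 (1 GB) in drive 1; 1 GB remain.
Put d3 (6 GB) in drive 2; 2 GB remain.
Put d4 (6 GB) in drive 3; 2 GB remain.
Put d5 (1 GB) in drive 2; 1 GB remain.
Put d6 (2 GB) in drive 3; 0 GB remain.
Put d7 (2 GB) in drive 4; 6 GB remain.
Put d8 (2 GB) in drive 4; 4 GB remain.
Put d9 (5 GB) in drive 5; 3 GB remain.
Put d10 (2 GB) in drive 4; 2 GB remain.
5 drives × 8 GB = 40 GB; used 33 GB; unused 7 GB.

7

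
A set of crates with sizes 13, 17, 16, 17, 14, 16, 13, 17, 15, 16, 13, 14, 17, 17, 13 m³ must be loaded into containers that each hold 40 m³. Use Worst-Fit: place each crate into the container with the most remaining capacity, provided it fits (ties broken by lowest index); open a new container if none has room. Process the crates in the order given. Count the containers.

7

13 m³ → container 1 (remaining 27 m³)
17 m³ → container 1 (remaining 10 m³)
16 m³ → container 2 (remaining 24 m³)
17 m³ → container 2 (remaining 7 m³)
14 m³ → container 3 (remaining 26 m³)
16 m³ → container 3 (remaining 10 m³)
13 m³ → container 4 (remaining 27 m³)
17 m³ → container 4 (remaining 10 m³)
15 m³ → container 5 (remaining 25 m³)
16 m³ → container 5 (remaining 9 m³)
13 m³ → container 6 (remaining 27 m³)
14 m³ → container 6 (remaining 13 m³)
17 m³ → container 7 (remaining 23 m³)
17 m³ → container 7 (remaining 6 m³)
13 m³ → container 6 (remaining 0 m³)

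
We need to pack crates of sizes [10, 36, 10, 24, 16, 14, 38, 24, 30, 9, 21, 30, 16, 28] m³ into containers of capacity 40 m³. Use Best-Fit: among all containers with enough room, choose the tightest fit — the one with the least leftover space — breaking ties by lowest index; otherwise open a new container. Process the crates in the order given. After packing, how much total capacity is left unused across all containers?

Put 10 m³ in container 1; 30 m³ remain.
Put 36 m³ in container 2; 4 m³ remain.
Put 10 m³ in container 1; 20 m³ remain.
Put 24 m³ in container 3; 16 m³ remain.
Put 16 m³ in container 3; 0 m³ remain.
Put 14 m³ in container 1; 6 m³ remain.
Put 38 m³ in container 4; 2 m³ remain.
Put 24 m³ in container 5; 16 m³ remain.
Put 30 m³ in container 6; 10 m³ remain.
Put 9 m³ in container 6; 1 m³ remain.
Put 21 m³ in container 7; 19 m³ remain.
Put 30 m³ in container 8; 10 m³ remain.
Put 16 m³ in container 5; 0 m³ remain.
Put 28 m³ in container 9; 12 m³ remain.
9 containers × 40 m³ = 360 m³; used 306 m³; unused 54 m³.

54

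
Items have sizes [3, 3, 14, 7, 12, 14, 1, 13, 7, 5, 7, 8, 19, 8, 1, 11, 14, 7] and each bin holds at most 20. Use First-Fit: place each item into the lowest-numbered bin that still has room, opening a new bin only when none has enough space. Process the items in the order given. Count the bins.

9

bin 1: place 3, 17 left
bin 1: place 3, 14 left
bin 1: place 14, 0 left
bin 2: place 7, 13 left
bin 2: place 12, 1 left
bin 3: place 14, 6 left
bin 2: place 1, 0 left
bin 4: place 13, 7 left
bin 4: place 7, 0 left
bin 3: place 5, 1 left
bin 5: place 7, 13 left
bin 5: place 8, 5 left
bin 6: place 19, 1 left
bin 7: place 8, 12 left
bin 3: place 1, 0 left
bin 7: place 11, 1 left
bin 8: place 14, 6 left
bin 9: place 7, 13 left
Final bins: [3,3,14] [7,12,1] [14,5,1] [13,7] [7,8] [19] [8,11] [14] [7].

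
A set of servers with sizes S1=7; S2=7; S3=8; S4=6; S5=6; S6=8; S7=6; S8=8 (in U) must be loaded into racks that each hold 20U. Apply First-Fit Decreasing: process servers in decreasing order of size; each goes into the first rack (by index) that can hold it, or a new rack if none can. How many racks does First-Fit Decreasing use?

4

Sorted descending: 8, 8, 8, 7, 7, 6, 6, 6.
8U → rack 1 (remaining 12U)
8U → rack 1 (remaining 4U)
8U → rack 2 (remaining 12U)
7U → rack 2 (remaining 5U)
7U → rack 3 (remaining 13U)
6U → rack 3 (remaining 7U)
6U → rack 3 (remaining 1U)
6U → rack 4 (remaining 14U)
Final racks: [8,8] [8,7] [7,6,6] [6].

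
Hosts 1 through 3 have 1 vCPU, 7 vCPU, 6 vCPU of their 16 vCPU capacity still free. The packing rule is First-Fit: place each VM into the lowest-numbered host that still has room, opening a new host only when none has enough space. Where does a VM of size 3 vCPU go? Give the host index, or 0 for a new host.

Hosts with room: host 2 (7 vCPU), host 3 (6 vCPU).
The first with room is host 2.

2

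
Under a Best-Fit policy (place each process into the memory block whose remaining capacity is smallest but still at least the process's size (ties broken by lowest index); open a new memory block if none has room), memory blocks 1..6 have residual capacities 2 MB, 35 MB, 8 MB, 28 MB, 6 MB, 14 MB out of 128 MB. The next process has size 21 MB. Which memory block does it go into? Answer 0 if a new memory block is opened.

Memory blocks with room: memory block 2 (35 MB), memory block 4 (28 MB).
Tightest fit is memory block 4 with 28 MB free.

4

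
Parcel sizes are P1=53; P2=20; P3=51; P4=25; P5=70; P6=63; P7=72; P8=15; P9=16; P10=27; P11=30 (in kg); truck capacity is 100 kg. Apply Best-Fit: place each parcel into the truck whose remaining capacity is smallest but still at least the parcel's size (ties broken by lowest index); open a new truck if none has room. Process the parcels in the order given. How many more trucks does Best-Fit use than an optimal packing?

Best-Fit: [53,20,25] [51,30] [70,16] [63,27] [72,15] → 5 trucks.
Total size 442 kg; any packing needs at least ⌈442/100⌉ = 5 trucks.
So 5 is already optimal.

0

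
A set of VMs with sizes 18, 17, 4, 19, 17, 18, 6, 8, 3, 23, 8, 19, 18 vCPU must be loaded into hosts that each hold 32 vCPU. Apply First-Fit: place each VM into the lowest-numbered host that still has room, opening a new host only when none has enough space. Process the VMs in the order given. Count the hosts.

18 vCPU → host 1 (remaining 14 vCPU)
17 vCPU → host 2 (remaining 15 vCPU)
4 vCPU → host 1 (remaining 10 vCPU)
19 vCPU → host 3 (remaining 13 vCPU)
17 vCPU → host 4 (remaining 15 vCPU)
18 vCPU → host 5 (remaining 14 vCPU)
6 vCPU → host 1 (remaining 4 vCPU)
8 vCPU → host 2 (remaining 7 vCPU)
3 vCPU → host 1 (remaining 1 vCPU)
23 vCPU → host 6 (remaining 9 vCPU)
8 vCPU → host 3 (remaining 5 vCPU)
19 vCPU → host 7 (remaining 13 vCPU)
18 vCPU → host 8 (remaining 14 vCPU)

8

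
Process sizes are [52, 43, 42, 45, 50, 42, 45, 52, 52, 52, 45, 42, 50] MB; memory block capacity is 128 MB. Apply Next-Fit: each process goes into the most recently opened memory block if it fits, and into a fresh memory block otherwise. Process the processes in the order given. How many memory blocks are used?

memory block 1: place 52 MB, 76 MB left
memory block 1: place 43 MB, 33 MB left
memory block 2: place 42 MB, 86 MB left
memory block 2: place 45 MB, 41 MB left
memory block 3: place 50 MB, 78 MB left
memory block 3: place 42 MB, 36 MB left
memory block 4: place 45 MB, 83 MB left
memory block 4: place 52 MB, 31 MB left
memory block 5: place 52 MB, 76 MB left
memory block 5: place 52 MB, 24 MB left
memory block 6: place 45 MB, 83 MB left
memory block 6: place 42 MB, 41 MB left
memory block 7: place 50 MB, 78 MB left

7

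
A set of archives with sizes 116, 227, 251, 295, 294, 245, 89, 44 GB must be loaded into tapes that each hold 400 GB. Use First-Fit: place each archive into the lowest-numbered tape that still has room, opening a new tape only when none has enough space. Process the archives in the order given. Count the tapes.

Put 116 GB in tape 1; 284 GB remain.
Put 227 GB in tape 1; 57 GB remain.
Put 251 GB in tape 2; 149 GB remain.
Put 295 GB in tape 3; 105 GB remain.
Put 294 GB in tape 4; 106 GB remain.
Put 245 GB in tape 5; 155 GB remain.
Put 89 GB in tape 2; 60 GB remain.
Put 44 GB in tape 1; 13 GB remain.
Final tapes: [116,227,44] [251,89] [295] [294] [245].

5 tapes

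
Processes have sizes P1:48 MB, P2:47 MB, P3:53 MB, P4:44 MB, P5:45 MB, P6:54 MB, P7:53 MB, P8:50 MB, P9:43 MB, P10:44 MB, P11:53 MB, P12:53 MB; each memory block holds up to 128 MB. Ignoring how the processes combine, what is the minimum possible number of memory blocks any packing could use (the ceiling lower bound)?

5 memory blocks

Total size = 48 + 47 + 53 + 44 + 45 + 54 + 53 + 50 + 43 + 44 + 53 + 53 = 587 MB.
⌈587 / 128⌉ = 5.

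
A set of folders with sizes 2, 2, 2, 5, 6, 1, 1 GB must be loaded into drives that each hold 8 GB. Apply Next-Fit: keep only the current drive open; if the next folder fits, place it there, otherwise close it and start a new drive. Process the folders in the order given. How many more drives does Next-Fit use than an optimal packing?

Next-Fit: [2,2,2] [5] [6,1,1] → 3 drives.
Total size 19 GB; any packing needs at least ⌈19/8⌉ = 3 drives.
So 3 is already optimal.

0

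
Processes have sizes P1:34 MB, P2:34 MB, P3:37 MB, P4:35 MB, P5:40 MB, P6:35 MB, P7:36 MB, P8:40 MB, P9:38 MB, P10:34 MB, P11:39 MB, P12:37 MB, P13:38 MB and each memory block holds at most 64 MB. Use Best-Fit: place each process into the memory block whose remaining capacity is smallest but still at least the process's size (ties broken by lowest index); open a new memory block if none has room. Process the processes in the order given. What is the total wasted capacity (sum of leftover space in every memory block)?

P1 (34 MB) → memory block 1 (remaining 30 MB)
P2 (34 MB) → memory block 2 (remaining 30 MB)
P3 (37 MB) → memory block 3 (remaining 27 MB)
P4 (35 MB) → memory block 4 (remaining 29 MB)
P5 (40 MB) → memory block 5 (remaining 24 MB)
P6 (35 MB) → memory block 6 (remaining 29 MB)
P7 (36 MB) → memory block 7 (remaining 28 MB)
P8 (40 MB) → memory block 8 (remaining 24 MB)
P9 (38 MB) → memory block 9 (remaining 26 MB)
P10 (34 MB) → memory block 10 (remaining 30 MB)
P11 (39 MB) → memory block 11 (remaining 25 MB)
P12 (37 MB) → memory block 12 (remaining 27 MB)
P13 (38 MB) → memory block 13 (remaining 26 MB)
13 memory blocks × 64 MB = 832 MB; used 477 MB; unused 355 MB.

355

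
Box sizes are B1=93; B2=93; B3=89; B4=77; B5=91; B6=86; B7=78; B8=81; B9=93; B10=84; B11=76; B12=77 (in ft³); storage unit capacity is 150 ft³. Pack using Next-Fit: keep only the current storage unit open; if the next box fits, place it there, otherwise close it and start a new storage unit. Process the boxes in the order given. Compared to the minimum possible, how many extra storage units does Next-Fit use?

Next-Fit: [93] [93] [89] [77] [91] [86] [78] [81] [93] [84] [76] [77] → 12 storage units.
12 boxes exceed 75 ft³ (half the capacity), and no two of those can share a storage unit, so at least 12 storage units are needed.
So 12 is already optimal.

0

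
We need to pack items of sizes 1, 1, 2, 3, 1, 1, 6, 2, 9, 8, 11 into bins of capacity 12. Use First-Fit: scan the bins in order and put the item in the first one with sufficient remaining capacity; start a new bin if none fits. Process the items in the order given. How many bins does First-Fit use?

5

1 → bin 1 (remaining 11)
1 → bin 1 (remaining 10)
2 → bin 1 (remaining 8)
3 → bin 1 (remaining 5)
1 → bin 1 (remaining 4)
1 → bin 1 (remaining 3)
6 → bin 2 (remaining 6)
2 → bin 1 (remaining 1)
9 → bin 3 (remaining 3)
8 → bin 4 (remaining 4)
11 → bin 5 (remaining 1)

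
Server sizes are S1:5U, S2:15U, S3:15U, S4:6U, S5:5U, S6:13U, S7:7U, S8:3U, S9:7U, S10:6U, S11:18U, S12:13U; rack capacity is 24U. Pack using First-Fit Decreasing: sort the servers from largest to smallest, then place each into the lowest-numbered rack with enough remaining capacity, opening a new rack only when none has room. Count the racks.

5 racks

Sorted descending: 18, 15, 15, 13, 13, 7, 7, 6, 6, 5, 5, 3.
rack 1: place 18U, 6U left
rack 2: place 15U, 9U left
rack 3: place 15U, 9U left
rack 4: place 13U, 11U left
rack 5: place 13U, 11U left
rack 2: place 7U, 2U left
rack 3: place 7U, 2U left
rack 1: place 6U, 0U left
rack 4: place 6U, 5U left
rack 4: place 5U, 0U left
rack 5: place 5U, 6U left
rack 5: place 3U, 3U left
Final racks: [18,6] [15,7] [15,7] [13,6,5] [13,5,3].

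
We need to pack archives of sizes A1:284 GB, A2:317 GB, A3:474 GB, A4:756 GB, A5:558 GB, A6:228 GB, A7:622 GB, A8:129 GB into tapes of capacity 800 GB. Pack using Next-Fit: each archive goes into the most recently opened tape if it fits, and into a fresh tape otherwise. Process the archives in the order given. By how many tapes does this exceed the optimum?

0

Next-Fit: [284,317] [474] [756] [558,228] [622,129] → 5 tapes.
Total size 3368 GB; any packing needs at least ⌈3368/800⌉ = 5 tapes.
So 5 is already optimal.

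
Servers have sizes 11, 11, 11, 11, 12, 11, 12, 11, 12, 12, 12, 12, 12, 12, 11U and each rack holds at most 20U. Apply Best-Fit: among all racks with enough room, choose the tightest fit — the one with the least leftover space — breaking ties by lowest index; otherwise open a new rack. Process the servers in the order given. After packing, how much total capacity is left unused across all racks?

127

Put 11U in rack 1; 9U remain.
Put 11U in rack 2; 9U remain.
Put 11U in rack 3; 9U remain.
Put 11U in rack 4; 9U remain.
Put 12U in rack 5; 8U remain.
Put 11U in rack 6; 9U remain.
Put 12U in rack 7; 8U remain.
Put 11U in rack 8; 9U remain.
Put 12U in rack 9; 8U remain.
Put 12U in rack 10; 8U remain.
Put 12U in rack 11; 8U remain.
Put 12U in rack 12; 8U remain.
Put 12U in rack 13; 8U remain.
Put 12U in rack 14; 8U remain.
Put 11U in rack 15; 9U remain.
15 racks × 20U = 300U; used 173U; unused 127U.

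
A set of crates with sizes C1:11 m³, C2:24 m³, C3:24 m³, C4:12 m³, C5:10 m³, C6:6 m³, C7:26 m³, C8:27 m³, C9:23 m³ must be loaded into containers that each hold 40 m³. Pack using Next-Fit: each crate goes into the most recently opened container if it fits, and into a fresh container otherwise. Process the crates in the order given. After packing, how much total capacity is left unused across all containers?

Put C1 (11 m³) in container 1; 29 m³ remain.
Put C2 (24 m³) in container 1; 5 m³ remain.
Put C3 (24 m³) in container 2; 16 m³ remain.
Put C4 (12 m³) in container 2; 4 m³ remain.
Put C5 (10 m³) in container 3; 30 m³ remain.
Put C6 (6 m³) in container 3; 24 m³ remain.
Put C7 (26 m³) in container 4; 14 m³ remain.
Put C8 (27 m³) in container 5; 13 m³ remain.
Put C9 (23 m³) in container 6; 17 m³ remain.
6 containers × 40 m³ = 240 m³; used 163 m³; unused 77 m³.

77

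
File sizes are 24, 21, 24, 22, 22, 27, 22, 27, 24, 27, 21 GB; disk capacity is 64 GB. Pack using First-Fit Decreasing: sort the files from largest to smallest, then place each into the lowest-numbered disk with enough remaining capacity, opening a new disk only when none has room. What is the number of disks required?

5

Sorted descending: 27, 27, 27, 24, 24, 24, 22, 22, 22, 21, 21.
Put 27 GB in disk 1; 37 GB remain.
Put 27 GB in disk 1; 10 GB remain.
Put 27 GB in disk 2; 37 GB remain.
Put 24 GB in disk 2; 13 GB remain.
Put 24 GB in disk 3; 40 GB remain.
Put 24 GB in disk 3; 16 GB remain.
Put 22 GB in disk 4; 42 GB remain.
Put 22 GB in disk 4; 20 GB remain.
Put 22 GB in disk 5; 42 GB remain.
Put 21 GB in disk 5; 21 GB remain.
Put 21 GB in disk 5; 0 GB remain.
Final disks: [27,27] [27,24] [24,24] [22,22] [22,21,21].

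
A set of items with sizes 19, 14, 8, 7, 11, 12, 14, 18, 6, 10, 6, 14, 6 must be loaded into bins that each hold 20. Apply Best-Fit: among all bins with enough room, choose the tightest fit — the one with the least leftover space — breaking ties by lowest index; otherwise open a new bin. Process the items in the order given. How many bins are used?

9 bins

19 → bin 1 (remaining 1)
14 → bin 2 (remaining 6)
8 → bin 3 (remaining 12)
7 → bin 3 (remaining 5)
11 → bin 4 (remaining 9)
12 → bin 5 (remaining 8)
14 → bin 6 (remaining 6)
18 → bin 7 (remaining 2)
6 → bin 2 (remaining 0)
10 → bin 8 (remaining 10)
6 → bin 6 (remaining 0)
14 → bin 9 (remaining 6)
6 → bin 9 (remaining 0)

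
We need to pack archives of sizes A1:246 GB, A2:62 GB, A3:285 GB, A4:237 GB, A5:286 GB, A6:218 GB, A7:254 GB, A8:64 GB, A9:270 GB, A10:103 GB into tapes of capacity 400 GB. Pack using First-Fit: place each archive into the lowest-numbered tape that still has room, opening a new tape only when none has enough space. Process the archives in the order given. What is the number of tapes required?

7

tape 1: place A1 (246 GB), 154 GB left
tape 1: place A2 (62 GB), 92 GB left
tape 2: place A3 (285 GB), 115 GB left
tape 3: place A4 (237 GB), 163 GB left
tape 4: place A5 (286 GB), 114 GB left
tape 5: place A6 (218 GB), 182 GB left
tape 6: place A7 (254 GB), 146 GB left
tape 1: place A8 (64 GB), 28 GB left
tape 7: place A9 (270 GB), 130 GB left
tape 2: place A10 (103 GB), 12 GB left
Final tapes: [246,62,64] [285,103] [237] [286] [218] [254] [270].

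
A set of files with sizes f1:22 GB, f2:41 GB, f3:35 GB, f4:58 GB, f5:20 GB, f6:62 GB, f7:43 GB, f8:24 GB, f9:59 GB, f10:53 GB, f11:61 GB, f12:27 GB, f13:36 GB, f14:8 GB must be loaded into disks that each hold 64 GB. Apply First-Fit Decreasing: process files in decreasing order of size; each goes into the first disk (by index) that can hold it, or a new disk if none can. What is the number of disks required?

Sorted descending: 62, 61, 59, 58, 53, 43, 41, 36, 35, 27, 24, 22, 20, 8.
Put 62 GB in disk 1; 2 GB remain.
Put 61 GB in disk 2; 3 GB remain.
Put 59 GB in disk 3; 5 GB remain.
Put 58 GB in disk 4; 6 GB remain.
Put 53 GB in disk 5; 11 GB remain.
Put 43 GB in disk 6; 21 GB remain.
Put 41 GB in disk 7; 23 GB remain.
Put 36 GB in disk 8; 28 GB remain.
Put 35 GB in disk 9; 29 GB remain.
Put 27 GB in disk 8; 1 GB remain.
Put 24 GB in disk 9; 5 GB remain.
Put 22 GB in disk 7; 1 GB remain.
Put 20 GB in disk 6; 1 GB remain.
Put 8 GB in disk 5; 3 GB remain.
Final disks: [62] [61] [59] [58] [53,8] [43,20] [41,22] [36,27] [35,24].

9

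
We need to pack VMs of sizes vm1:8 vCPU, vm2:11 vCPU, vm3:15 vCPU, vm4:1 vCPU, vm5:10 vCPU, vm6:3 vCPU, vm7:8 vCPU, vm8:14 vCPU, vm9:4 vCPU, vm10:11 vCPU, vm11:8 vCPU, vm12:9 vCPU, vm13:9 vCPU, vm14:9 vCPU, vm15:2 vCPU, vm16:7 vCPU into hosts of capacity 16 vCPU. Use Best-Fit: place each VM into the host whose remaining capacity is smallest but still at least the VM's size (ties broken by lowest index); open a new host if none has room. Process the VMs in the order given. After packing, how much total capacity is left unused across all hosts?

Put vm1 (8 vCPU) in host 1; 8 vCPU remain.
Put vm2 (11 vCPU) in host 2; 5 vCPU remain.
Put vm3 (15 vCPU) in host 3; 1 vCPU remain.
Put vm4 (1 vCPU) in host 3; 0 vCPU remain.
Put vm5 (10 vCPU) in host 4; 6 vCPU remain.
Put vm6 (3 vCPU) in host 2; 2 vCPU remain.
Put vm7 (8 vCPU) in host 1; 0 vCPU remain.
Put vm8 (14 vCPU) in host 5; 2 vCPU remain.
Put vm9 (4 vCPU) in host 4; 2 vCPU remain.
Put vm10 (11 vCPU) in host 6; 5 vCPU remain.
Put vm11 (8 vCPU) in host 7; 8 vCPU remain.
Put vm12 (9 vCPU) in host 8; 7 vCPU remain.
Put vm13 (9 vCPU) in host 9; 7 vCPU remain.
Put vm14 (9 vCPU) in host 10; 7 vCPU remain.
Put vm15 (2 vCPU) in host 2; 0 vCPU remain.
Put vm16 (7 vCPU) in host 8; 0 vCPU remain.
10 hosts × 16 vCPU = 160 vCPU; used 129 vCPU; unused 31 vCPU.

31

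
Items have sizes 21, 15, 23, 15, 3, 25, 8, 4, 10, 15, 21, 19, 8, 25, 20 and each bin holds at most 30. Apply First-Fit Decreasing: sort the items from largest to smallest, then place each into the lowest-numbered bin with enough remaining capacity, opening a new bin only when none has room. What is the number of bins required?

Sorted descending: 25, 25, 23, 21, 21, 20, 19, 15, 15, 15, 10, 8, 8, 4, 3.
bin 1: place 25, 5 left
bin 2: place 25, 5 left
bin 3: place 23, 7 left
bin 4: place 21, 9 left
bin 5: place 21, 9 left
bin 6: place 20, 10 left
bin 7: place 19, 11 left
bin 8: place 15, 15 left
bin 8: place 15, 0 left
bin 9: place 15, 15 left
bin 6: place 10, 0 left
bin 4: place 8, 1 left
bin 5: place 8, 1 left
bin 1: place 4, 1 left
bin 2: place 3, 2 left
Final bins: [25,4] [25,3] [23] [21,8] [21,8] [20,10] [19] [15,15] [15].

9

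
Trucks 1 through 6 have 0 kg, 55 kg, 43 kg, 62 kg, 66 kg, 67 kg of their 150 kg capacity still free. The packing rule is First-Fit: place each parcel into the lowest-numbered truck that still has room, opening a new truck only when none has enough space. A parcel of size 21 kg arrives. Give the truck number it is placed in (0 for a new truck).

Trucks with room: truck 2 (55 kg), truck 3 (43 kg), truck 4 (62 kg), truck 5 (66 kg), truck 6 (67 kg).
The first with room is truck 2.

2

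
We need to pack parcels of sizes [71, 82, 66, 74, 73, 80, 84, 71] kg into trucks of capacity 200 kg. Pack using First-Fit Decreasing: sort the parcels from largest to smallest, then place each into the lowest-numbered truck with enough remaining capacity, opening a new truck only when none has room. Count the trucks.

4

Sorted descending: 84, 82, 80, 74, 73, 71, 71, 66.
truck 1: place 84 kg, 116 kg left
truck 1: place 82 kg, 34 kg left
truck 2: place 80 kg, 120 kg left
truck 2: place 74 kg, 46 kg left
truck 3: place 73 kg, 127 kg left
truck 3: place 71 kg, 56 kg left
truck 4: place 71 kg, 129 kg left
truck 4: place 66 kg, 63 kg left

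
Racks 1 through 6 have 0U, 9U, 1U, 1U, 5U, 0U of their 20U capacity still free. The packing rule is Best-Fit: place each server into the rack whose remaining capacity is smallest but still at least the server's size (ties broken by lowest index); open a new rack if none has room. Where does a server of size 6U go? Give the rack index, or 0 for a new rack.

2

Racks with room: rack 2 (9U).
Tightest fit is rack 2 with 9U free.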